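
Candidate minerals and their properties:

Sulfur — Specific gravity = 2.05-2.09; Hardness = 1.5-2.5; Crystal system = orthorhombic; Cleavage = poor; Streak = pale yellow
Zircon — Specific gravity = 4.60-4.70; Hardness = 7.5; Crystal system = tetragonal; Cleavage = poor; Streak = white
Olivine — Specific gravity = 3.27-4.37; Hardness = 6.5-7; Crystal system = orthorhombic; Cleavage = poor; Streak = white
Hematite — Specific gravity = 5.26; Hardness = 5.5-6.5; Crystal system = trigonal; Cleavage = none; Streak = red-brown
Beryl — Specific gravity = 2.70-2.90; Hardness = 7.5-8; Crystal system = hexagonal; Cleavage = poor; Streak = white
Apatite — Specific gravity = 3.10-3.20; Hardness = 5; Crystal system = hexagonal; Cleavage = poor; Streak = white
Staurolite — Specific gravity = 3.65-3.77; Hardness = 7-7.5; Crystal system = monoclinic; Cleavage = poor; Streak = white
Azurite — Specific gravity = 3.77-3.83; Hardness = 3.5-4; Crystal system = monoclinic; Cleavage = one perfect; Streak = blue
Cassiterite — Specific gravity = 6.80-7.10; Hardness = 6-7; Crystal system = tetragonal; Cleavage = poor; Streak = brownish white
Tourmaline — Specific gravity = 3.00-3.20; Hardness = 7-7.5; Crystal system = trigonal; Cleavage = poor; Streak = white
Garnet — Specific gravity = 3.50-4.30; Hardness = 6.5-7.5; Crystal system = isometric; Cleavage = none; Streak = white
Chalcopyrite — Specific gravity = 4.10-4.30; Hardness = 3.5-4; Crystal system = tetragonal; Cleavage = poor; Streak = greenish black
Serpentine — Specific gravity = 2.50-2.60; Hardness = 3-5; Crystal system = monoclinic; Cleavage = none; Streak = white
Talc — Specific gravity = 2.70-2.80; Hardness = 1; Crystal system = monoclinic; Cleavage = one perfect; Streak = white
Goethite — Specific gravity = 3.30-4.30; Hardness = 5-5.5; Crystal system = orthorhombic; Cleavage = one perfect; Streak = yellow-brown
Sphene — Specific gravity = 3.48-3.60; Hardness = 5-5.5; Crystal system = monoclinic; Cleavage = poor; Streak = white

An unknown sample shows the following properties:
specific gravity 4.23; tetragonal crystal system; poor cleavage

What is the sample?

Chalcopyrite

Specific gravity 4.23: leaves Olivine, Garnet, Chalcopyrite, Goethite.
Tetragonal crystal system: narrows the field to Chalcopyrite.
Poor cleavage: consistent with all remaining minerals.
Only Chalcopyrite satisfies all observations.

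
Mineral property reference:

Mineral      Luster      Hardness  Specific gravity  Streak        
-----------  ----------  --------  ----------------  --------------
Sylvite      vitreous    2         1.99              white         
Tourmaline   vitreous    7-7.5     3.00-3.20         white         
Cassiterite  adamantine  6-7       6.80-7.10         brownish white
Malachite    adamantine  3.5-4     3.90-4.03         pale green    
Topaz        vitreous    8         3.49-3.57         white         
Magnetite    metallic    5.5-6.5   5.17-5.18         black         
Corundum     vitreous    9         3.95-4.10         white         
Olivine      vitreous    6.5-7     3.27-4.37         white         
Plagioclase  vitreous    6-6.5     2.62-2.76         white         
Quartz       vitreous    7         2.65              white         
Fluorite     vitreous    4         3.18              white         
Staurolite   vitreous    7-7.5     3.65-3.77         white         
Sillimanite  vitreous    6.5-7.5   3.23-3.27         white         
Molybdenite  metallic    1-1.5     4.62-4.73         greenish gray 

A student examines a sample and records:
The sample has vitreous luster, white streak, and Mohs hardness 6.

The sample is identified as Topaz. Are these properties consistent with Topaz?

Vitreous luster — matches Topaz (vitreous luster).
White streak — matches Topaz (white streak).
Mohs hardness 6 — Topaz has hardness 8; which does not match.
Topaz is excluded by the hardness.

Inconsistent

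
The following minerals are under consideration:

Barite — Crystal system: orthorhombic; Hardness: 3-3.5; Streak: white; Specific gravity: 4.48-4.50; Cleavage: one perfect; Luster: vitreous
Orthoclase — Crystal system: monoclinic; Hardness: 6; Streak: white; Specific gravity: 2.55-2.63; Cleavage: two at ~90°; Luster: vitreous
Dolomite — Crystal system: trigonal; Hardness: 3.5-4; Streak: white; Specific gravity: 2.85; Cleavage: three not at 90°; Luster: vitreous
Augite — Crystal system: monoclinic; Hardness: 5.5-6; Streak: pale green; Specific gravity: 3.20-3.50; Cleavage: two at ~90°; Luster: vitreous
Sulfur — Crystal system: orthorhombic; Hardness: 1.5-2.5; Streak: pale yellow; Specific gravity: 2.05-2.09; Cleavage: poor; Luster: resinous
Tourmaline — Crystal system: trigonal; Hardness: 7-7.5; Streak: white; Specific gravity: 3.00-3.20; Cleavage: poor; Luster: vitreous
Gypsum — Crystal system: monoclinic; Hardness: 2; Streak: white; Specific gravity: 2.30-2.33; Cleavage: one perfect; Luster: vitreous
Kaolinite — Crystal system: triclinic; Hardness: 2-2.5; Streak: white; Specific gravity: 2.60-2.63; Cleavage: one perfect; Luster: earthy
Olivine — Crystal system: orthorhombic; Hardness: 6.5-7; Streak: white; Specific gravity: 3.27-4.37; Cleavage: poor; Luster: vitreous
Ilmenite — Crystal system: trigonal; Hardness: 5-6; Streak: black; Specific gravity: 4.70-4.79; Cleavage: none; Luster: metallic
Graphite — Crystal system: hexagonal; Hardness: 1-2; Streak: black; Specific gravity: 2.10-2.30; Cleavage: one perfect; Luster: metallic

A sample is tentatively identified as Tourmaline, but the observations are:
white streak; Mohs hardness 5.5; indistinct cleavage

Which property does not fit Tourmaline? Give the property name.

White streak: Tourmaline has white streak — matches.
Mohs hardness 5.5: Tourmaline has hardness 7-7.5 — inconsistent.
Indistinct cleavage: Tourmaline has cleavage poor — matches.
Everything matches except the hardness.

hardness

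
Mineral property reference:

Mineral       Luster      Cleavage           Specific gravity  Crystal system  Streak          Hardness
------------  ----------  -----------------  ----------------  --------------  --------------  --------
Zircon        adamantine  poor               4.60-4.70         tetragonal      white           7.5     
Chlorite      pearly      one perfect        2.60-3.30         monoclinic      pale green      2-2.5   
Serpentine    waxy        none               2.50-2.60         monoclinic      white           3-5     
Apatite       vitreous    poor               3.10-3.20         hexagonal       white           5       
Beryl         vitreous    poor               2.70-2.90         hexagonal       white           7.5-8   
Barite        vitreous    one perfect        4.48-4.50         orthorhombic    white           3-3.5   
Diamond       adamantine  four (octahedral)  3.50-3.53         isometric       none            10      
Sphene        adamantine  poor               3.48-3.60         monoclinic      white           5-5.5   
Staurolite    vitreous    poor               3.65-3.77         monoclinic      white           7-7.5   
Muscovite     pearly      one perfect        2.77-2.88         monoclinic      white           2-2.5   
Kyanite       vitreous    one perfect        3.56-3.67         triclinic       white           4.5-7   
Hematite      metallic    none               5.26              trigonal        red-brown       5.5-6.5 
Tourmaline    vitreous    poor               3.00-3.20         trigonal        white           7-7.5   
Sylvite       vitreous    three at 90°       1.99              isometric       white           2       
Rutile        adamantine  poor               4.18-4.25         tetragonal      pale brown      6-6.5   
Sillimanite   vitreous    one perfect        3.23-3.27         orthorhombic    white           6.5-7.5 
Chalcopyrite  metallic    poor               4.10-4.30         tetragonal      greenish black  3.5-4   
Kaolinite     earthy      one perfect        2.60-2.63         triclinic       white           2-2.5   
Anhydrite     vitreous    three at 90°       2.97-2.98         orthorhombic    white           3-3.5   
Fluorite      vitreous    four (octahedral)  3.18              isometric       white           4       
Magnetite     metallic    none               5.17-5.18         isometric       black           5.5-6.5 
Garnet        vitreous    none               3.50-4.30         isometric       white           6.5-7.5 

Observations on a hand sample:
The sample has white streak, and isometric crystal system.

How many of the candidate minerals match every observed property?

3

White streak excludes Chlorite, Diamond, Hematite, Rutile, Chalcopyrite, Magnetite.
Isometric crystal system — Sylvite, Fluorite, Garnet remain.
Consistent with every observation: Fluorite, Garnet, Sylvite.
That is 3 minerals.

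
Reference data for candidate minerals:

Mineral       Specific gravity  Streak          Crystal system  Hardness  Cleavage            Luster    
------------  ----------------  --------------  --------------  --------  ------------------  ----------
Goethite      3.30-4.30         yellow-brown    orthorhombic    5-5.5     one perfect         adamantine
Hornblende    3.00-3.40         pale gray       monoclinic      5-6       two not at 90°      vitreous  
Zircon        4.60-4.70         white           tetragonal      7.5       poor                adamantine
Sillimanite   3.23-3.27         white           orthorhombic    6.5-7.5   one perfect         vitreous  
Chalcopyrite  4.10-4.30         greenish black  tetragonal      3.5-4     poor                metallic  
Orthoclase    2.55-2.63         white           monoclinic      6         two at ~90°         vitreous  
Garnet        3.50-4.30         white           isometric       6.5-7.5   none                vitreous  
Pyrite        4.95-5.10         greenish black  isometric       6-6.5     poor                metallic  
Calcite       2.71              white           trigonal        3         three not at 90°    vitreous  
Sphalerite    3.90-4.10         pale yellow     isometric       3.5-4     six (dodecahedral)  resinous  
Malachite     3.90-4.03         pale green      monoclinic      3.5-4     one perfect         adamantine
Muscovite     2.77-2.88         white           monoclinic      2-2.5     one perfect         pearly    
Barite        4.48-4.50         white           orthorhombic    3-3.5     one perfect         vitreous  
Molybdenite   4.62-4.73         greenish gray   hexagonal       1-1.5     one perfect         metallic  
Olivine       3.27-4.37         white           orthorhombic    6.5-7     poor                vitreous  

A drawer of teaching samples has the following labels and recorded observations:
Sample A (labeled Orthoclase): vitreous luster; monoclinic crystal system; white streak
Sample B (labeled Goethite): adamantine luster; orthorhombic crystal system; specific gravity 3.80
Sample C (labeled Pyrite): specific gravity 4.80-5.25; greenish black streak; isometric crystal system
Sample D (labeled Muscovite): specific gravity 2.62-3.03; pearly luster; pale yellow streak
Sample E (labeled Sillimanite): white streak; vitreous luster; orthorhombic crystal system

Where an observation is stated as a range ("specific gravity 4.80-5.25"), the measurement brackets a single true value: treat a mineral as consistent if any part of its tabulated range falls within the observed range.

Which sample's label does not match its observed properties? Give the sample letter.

D

Sample A: observations are consistent with Orthoclase.
Sample B: observations are consistent with Goethite.
Sample C: observations are consistent with Pyrite.
Sample D: pale yellow streak is outside the reference for Muscovite (white streak) — mislabeled.
Sample E: observations are consistent with Sillimanite.
Sample D is the mislabeled one.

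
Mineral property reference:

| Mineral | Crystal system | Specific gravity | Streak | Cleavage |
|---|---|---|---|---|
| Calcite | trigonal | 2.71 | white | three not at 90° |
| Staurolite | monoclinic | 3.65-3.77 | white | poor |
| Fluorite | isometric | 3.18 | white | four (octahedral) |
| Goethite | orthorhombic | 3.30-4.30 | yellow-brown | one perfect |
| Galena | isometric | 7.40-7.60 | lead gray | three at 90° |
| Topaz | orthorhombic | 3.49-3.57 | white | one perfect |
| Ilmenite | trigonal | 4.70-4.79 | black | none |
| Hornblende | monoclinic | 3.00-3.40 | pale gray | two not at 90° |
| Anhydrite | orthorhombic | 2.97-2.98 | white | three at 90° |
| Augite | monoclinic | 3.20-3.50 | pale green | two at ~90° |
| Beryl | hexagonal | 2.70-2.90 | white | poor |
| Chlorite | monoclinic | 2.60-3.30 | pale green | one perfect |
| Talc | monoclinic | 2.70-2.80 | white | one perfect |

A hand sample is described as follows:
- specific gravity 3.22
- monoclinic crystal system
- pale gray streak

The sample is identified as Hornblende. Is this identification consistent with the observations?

Specific gravity 3.22 — is consistent with Hornblende (SG 3.00-3.40).
Monoclinic crystal system — is consistent with Hornblende (monoclinic system).
Pale gray streak — is consistent with Hornblende (pale gray streak).
All observations are consistent with the tabulated values for Hornblende.

Yes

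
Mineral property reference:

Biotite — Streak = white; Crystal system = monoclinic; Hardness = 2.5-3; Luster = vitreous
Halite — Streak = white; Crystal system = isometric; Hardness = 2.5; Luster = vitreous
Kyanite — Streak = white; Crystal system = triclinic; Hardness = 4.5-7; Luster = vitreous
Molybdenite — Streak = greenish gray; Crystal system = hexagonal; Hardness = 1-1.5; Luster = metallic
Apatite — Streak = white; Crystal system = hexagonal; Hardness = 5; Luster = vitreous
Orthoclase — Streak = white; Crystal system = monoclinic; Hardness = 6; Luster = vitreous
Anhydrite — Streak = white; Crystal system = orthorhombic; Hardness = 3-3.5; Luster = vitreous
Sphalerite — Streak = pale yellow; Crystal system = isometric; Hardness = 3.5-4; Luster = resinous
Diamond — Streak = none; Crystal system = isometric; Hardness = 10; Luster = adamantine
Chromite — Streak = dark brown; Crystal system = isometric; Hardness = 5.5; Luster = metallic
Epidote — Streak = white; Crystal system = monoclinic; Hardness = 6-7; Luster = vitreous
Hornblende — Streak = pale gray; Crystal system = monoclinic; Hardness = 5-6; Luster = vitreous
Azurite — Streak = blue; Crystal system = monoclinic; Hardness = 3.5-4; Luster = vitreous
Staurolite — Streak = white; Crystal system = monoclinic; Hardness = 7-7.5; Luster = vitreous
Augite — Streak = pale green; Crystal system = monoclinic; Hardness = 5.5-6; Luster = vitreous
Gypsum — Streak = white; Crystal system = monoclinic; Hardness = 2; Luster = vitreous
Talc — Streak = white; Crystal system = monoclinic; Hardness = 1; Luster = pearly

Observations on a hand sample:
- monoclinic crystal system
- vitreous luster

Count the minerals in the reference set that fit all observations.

Monoclinic crystal system: only Biotite, Orthoclase, Epidote, Hornblende, Azurite, Staurolite, Augite, Gypsum, Talc remain.
Vitreous luster excludes Talc.
Consistent with every observation: Augite, Azurite, Biotite, Epidote, Gypsum, Hornblende, Orthoclase, Staurolite.
That is 8 minerals.

8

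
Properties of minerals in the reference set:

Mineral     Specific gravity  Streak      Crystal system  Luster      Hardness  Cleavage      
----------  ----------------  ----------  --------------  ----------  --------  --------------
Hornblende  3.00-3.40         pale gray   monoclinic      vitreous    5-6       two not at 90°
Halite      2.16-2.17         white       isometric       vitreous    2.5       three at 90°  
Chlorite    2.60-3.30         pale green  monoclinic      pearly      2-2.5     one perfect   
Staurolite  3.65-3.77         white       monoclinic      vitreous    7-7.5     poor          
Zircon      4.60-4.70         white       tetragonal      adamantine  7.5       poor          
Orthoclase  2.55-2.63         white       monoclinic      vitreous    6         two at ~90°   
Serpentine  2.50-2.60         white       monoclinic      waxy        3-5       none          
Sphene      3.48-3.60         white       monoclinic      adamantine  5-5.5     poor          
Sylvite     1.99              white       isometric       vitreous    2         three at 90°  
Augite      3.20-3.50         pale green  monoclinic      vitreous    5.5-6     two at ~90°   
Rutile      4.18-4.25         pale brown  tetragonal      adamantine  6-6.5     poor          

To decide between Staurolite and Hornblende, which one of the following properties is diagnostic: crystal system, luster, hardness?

hardness

Crystal system: both monoclinic — shared.
Luster: both vitreous — shared.
Hardness: Staurolite 7-7.5, Hornblende 5-6 — different.
Hardness is the diagnostic property here.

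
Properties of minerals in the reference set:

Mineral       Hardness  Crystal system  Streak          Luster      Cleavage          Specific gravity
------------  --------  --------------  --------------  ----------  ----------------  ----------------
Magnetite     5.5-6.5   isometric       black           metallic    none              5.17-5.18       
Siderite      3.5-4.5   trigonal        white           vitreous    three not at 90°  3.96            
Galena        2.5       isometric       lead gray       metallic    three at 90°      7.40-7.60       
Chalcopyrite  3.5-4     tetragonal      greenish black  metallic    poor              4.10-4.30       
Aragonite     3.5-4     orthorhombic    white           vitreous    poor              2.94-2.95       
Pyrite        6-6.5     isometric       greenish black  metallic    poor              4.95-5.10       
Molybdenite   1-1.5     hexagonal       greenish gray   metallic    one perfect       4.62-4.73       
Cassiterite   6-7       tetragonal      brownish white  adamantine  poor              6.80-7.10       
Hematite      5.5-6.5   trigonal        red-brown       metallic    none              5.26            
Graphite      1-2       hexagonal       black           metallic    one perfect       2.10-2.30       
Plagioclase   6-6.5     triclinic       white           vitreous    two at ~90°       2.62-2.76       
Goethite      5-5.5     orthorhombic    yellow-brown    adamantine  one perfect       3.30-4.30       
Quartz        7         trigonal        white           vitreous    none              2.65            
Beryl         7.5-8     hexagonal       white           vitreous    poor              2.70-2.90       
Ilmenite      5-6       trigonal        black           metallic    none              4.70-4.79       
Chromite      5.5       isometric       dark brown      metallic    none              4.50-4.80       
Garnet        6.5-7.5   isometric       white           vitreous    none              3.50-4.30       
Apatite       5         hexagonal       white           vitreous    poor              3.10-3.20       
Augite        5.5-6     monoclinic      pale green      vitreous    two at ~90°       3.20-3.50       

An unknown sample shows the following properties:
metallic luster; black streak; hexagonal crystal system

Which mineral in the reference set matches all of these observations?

Graphite

Metallic luster — leaves Magnetite, Galena, Chalcopyrite, Pyrite, Molybdenite, Hematite, Graphite, Ilmenite, Chromite.
Black streak — Magnetite, Graphite, Ilmenite remain.
Hexagonal crystal system — only Graphite remains.
Graphite is the sole remaining match.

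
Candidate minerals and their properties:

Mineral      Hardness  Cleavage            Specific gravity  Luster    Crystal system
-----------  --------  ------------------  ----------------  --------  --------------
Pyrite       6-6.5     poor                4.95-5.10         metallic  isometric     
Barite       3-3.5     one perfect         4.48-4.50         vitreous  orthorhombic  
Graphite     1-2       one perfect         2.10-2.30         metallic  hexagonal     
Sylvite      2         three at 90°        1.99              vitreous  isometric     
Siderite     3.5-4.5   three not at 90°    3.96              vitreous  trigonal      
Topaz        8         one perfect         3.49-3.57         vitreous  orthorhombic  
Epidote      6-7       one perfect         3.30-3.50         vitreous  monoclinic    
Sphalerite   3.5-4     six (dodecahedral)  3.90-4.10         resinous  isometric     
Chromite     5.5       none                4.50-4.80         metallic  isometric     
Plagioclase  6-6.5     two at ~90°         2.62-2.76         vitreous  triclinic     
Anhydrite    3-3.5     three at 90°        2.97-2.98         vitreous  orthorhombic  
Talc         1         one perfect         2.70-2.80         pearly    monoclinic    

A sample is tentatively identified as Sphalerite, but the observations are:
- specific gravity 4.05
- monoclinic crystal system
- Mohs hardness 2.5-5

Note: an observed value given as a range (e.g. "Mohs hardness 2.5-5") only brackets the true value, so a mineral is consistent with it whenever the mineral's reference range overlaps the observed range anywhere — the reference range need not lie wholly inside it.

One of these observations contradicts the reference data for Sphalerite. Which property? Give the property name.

Specific gravity 4.05: Sphalerite has SG 3.90-4.10 — consistent.
Monoclinic crystal system: Sphalerite has isometric system — inconsistent.
Mohs hardness 2.5-5: Sphalerite has hardness 3.5-4 — consistent.
Everything matches except the crystal system.

crystal system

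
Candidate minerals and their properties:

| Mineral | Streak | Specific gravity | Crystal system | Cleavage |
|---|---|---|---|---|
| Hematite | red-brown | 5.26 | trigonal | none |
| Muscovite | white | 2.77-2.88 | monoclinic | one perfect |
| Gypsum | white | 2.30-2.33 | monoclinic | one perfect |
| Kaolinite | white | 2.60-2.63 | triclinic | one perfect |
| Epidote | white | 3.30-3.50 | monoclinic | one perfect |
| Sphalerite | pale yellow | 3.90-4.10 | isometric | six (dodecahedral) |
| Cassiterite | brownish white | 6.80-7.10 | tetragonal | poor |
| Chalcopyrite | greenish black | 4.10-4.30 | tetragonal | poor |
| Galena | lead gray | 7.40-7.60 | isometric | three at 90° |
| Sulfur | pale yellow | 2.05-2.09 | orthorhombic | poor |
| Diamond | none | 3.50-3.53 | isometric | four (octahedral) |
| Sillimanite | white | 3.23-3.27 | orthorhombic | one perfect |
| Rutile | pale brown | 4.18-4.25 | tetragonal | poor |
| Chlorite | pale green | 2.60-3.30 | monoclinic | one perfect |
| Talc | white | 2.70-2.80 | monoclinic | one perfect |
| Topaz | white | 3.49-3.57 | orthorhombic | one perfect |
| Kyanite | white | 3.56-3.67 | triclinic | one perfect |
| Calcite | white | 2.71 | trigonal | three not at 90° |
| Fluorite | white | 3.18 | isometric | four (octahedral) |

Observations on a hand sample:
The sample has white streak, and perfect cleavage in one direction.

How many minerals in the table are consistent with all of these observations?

White streak: Muscovite, Gypsum, Kaolinite, Epidote, Sillimanite, Talc, Topaz, Kyanite, Calcite, Fluorite remain.
Perfect cleavage in one direction rules out Calcite, Fluorite.
Consistent with every observation: Epidote, Gypsum, Kaolinite, Kyanite, Muscovite, Sillimanite, Talc, Topaz.
That is 8 minerals.

8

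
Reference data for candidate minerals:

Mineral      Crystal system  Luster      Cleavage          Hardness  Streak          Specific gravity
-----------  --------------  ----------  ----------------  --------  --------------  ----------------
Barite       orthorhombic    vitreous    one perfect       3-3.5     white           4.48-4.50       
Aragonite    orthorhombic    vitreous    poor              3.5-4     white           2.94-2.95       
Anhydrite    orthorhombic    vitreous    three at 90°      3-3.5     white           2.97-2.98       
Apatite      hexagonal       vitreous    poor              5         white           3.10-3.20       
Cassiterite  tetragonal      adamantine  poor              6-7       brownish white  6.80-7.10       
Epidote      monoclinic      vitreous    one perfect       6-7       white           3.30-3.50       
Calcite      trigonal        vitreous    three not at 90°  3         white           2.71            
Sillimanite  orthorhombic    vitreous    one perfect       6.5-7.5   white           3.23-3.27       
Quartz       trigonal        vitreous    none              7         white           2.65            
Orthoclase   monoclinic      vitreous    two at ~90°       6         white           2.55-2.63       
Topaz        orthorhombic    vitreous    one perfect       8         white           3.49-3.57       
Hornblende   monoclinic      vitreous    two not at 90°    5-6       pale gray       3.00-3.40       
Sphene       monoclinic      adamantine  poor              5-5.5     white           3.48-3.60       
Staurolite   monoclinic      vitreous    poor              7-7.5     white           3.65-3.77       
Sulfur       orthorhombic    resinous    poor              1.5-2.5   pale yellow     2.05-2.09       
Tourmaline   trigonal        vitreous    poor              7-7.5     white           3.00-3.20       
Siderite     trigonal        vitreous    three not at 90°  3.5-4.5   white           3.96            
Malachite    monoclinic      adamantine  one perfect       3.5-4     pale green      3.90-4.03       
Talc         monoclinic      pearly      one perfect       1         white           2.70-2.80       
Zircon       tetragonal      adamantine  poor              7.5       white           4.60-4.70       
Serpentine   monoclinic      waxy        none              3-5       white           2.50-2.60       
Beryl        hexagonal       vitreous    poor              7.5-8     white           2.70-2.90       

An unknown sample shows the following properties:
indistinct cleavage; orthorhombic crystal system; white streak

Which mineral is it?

Aragonite

Indistinct cleavage: Aragonite, Apatite, Cassiterite, Sphene, Staurolite, Sulfur, Tourmaline, Zircon, Beryl remain.
Orthorhombic crystal system: leaves Aragonite, Sulfur.
White streak is inconsistent with Sulfur.
Aragonite is the sole remaining match.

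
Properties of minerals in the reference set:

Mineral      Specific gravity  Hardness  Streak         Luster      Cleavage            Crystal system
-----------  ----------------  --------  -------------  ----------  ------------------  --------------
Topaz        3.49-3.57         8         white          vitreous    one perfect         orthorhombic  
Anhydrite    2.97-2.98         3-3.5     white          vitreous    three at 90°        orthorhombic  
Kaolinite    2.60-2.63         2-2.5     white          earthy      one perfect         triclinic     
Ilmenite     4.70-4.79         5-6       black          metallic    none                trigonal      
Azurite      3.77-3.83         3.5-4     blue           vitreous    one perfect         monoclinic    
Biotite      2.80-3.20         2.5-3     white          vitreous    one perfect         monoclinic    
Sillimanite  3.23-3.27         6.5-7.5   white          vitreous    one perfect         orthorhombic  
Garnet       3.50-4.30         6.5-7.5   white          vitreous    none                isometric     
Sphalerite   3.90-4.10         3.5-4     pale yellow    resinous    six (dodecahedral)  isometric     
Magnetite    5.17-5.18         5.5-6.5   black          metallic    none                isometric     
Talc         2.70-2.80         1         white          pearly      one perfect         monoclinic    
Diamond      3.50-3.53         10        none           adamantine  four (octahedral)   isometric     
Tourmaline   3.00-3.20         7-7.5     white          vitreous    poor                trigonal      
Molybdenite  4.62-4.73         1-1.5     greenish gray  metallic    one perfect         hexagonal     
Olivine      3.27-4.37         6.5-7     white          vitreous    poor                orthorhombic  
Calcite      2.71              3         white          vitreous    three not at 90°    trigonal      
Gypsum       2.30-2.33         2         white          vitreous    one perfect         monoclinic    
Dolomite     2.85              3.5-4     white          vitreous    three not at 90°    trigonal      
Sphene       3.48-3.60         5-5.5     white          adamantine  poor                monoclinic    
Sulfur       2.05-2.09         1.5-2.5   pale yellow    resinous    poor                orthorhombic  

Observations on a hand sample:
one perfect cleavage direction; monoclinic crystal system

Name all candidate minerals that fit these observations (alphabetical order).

Azurite, Biotite, Gypsum, Talc

One perfect cleavage direction — Topaz, Kaolinite, Azurite, Biotite, Sillimanite, Talc, Molybdenite, Gypsum remain.
Monoclinic crystal system rules out Topaz, Kaolinite, Sillimanite, Molybdenite.
Consistent with every observation: Azurite, Biotite, Gypsum, Talc.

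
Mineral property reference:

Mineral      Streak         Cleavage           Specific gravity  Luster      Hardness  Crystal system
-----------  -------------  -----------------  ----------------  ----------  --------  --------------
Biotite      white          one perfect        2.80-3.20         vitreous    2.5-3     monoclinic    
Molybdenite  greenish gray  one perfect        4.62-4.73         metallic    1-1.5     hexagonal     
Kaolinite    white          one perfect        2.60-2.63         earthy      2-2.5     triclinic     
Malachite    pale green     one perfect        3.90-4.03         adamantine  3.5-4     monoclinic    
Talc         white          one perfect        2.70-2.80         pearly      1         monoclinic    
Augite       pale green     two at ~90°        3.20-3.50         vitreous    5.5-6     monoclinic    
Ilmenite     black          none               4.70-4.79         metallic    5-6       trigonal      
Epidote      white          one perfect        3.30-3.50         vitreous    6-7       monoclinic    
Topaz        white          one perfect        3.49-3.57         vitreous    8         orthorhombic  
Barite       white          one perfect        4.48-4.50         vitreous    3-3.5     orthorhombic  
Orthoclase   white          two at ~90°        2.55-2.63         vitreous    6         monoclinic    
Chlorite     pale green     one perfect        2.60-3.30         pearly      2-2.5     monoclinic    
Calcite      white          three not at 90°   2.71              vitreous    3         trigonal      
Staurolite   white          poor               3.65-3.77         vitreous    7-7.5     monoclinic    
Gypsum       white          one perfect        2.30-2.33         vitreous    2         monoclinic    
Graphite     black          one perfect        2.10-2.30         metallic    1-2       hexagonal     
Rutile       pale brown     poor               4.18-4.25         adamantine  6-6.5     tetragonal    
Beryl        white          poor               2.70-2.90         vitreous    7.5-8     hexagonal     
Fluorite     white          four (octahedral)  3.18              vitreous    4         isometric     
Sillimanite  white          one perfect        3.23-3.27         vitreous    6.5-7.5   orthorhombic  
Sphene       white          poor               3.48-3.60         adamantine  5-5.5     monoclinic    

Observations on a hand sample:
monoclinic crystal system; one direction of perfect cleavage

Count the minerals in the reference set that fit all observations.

Monoclinic crystal system: only Biotite, Malachite, Talc, Augite, Epidote, Orthoclase, Chlorite, Staurolite, Gypsum, Sphene remain.
One direction of perfect cleavage is inconsistent with Augite, Orthoclase, Staurolite, Sphene.
Remaining candidates: Biotite, Chlorite, Epidote, Gypsum, Malachite, Talc.
That is 6 minerals.

6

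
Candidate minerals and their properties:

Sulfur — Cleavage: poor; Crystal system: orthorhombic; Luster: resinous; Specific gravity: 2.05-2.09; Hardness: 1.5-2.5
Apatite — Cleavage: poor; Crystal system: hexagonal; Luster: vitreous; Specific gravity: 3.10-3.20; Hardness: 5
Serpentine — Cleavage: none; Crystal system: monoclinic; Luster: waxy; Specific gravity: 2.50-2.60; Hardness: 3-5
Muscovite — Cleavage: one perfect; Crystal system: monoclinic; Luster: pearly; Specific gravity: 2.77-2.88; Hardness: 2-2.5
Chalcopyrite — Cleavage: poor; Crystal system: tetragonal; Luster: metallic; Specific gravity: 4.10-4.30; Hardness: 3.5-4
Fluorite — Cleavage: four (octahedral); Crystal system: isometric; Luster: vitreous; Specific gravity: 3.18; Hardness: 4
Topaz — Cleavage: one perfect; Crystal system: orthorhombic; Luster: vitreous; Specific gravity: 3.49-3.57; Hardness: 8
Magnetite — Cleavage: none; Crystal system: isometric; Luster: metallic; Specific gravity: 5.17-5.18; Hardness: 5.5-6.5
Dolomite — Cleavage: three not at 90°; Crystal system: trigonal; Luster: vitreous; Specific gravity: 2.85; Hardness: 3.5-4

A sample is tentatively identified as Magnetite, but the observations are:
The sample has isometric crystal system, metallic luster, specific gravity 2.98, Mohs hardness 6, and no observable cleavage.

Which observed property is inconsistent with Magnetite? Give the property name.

specific gravity

Isometric crystal system: Magnetite has isometric system — within range.
Metallic luster: Magnetite has metallic luster — within range.
Specific gravity 2.98: Magnetite has SG 5.17-5.18 — does not match.
Mohs hardness 6: Magnetite has hardness 5.5-6.5 — within range.
No observable cleavage: Magnetite has cleavage none — within range.
Everything matches except the specific gravity.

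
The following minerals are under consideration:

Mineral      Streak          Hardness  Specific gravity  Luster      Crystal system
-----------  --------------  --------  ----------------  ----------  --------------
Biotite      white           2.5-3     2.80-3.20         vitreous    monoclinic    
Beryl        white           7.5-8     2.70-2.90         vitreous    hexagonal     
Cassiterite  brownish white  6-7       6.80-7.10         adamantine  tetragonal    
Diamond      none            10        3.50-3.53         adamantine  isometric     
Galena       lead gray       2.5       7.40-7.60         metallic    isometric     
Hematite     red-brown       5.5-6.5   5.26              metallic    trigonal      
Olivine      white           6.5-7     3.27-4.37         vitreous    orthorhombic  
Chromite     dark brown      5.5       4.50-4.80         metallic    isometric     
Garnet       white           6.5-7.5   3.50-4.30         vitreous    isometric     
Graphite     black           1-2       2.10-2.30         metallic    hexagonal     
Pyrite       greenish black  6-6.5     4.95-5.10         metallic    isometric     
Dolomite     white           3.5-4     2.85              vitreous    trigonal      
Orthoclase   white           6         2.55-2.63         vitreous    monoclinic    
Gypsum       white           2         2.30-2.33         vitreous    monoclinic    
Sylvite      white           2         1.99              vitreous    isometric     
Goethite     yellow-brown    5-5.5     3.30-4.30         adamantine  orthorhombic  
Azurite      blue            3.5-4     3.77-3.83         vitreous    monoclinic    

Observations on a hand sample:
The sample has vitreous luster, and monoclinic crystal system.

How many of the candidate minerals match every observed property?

Vitreous luster — Biotite, Beryl, Olivine, Garnet, Dolomite, Orthoclase, Gypsum, Sylvite, Azurite remain.
Monoclinic crystal system — narrows the field to Biotite, Orthoclase, Gypsum, Azurite.
Remaining candidates: Azurite, Biotite, Gypsum, Orthoclase.
That is 4 minerals.

4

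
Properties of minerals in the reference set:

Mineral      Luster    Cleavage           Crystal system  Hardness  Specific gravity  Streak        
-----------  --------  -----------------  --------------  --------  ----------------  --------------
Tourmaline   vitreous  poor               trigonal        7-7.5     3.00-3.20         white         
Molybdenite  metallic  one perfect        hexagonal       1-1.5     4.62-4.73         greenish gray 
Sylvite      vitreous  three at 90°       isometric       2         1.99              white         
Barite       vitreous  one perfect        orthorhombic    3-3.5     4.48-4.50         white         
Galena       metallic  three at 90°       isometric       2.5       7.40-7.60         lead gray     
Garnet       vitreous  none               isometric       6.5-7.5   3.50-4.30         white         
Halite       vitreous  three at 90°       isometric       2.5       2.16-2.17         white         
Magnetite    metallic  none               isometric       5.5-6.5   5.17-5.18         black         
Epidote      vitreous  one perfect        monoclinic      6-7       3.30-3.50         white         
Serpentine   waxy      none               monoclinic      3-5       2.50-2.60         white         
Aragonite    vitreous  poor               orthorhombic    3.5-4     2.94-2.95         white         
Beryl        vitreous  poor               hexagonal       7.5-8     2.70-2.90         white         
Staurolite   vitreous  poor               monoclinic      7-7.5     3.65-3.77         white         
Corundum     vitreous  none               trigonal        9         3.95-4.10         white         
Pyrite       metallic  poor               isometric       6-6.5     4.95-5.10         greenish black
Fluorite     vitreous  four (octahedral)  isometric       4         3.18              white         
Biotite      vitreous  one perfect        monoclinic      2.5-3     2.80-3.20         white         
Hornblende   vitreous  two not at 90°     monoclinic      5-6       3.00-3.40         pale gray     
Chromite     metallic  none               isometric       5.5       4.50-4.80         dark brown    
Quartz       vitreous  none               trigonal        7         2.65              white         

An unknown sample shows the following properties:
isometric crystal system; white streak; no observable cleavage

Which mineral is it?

Garnet

Isometric crystal system — Sylvite, Galena, Garnet, Halite, Magnetite, Pyrite, Fluorite, Chromite remain.
White streak rules out Galena, Magnetite, Pyrite, Chromite.
No observable cleavage — only Garnet remains.
The only mineral consistent with every observation is Garnet.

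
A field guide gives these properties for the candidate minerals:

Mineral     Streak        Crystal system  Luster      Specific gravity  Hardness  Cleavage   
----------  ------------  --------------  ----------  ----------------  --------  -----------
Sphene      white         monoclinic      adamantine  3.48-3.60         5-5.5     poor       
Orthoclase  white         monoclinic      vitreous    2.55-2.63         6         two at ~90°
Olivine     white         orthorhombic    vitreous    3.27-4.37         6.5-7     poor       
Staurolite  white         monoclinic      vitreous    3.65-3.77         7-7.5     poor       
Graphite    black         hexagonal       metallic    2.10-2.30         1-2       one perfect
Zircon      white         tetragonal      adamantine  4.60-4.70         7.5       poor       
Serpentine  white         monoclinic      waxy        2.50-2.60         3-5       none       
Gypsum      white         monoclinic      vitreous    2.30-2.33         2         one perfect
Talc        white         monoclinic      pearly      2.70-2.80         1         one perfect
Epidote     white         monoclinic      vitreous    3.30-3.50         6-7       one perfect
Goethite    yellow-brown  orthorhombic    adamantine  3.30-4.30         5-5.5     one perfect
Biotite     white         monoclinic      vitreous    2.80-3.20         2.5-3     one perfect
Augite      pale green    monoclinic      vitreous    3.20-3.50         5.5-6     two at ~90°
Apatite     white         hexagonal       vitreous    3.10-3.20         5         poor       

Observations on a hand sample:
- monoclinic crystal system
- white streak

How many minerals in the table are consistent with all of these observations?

8

Monoclinic crystal system excludes Olivine, Graphite, Zircon, Goethite, Apatite.
White streak excludes Augite.
The minerals that satisfy all observations are Biotite, Epidote, Gypsum, Orthoclase, Serpentine, Sphene, Staurolite, Talc.
That is 8 minerals.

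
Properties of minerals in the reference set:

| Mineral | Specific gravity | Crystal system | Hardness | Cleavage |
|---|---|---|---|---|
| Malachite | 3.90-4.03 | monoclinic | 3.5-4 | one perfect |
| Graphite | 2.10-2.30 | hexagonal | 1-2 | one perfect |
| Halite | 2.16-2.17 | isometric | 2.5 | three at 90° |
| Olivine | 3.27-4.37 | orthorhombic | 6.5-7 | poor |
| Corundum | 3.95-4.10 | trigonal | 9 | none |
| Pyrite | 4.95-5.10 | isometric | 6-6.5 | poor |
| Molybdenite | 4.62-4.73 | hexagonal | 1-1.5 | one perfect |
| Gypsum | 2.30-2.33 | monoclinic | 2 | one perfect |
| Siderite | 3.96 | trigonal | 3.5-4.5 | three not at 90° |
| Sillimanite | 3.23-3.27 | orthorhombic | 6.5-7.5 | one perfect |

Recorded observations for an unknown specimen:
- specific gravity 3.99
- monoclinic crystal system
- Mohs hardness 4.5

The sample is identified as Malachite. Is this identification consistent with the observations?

No

Specific gravity 3.99 — consistent with Malachite (SG 3.90-4.03).
Monoclinic crystal system — consistent with Malachite (monoclinic system).
Mohs hardness 4.5 — Malachite has hardness 3.5-4; which does not match.
Hardness alone is enough to reject Malachite.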